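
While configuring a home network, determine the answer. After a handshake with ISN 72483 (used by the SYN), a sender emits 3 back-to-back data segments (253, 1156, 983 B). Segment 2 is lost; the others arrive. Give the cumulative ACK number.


SYN uses sequence number 72483; first data byte = ISN + 1 = 72484.
Segment 1: SEQ = 72484, len = 253 B, covers [72484, 72736]
Segment 2: SEQ = 72737, len = 1156 B, covers [72737, 73892] [LOST]
Segment 3: SEQ = 73893, len = 983 B, covers [73893, 74875]
In-order data received: bytes [72484, 72736] (segments 1..1).
Segment 2 missing -> gap begins at byte 72737; later segments buffered out of order.
Cumulative ACK = next expected in-order byte = 72484 + 253 = 72737

72737


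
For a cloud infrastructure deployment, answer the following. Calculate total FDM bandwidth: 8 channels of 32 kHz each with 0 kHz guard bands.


Given: 8 channels, 32 kHz each, guard = 0 kHz
Channel bandwidth = 8 * 32 = 256 kHz
Guard bands = 7 gaps * 0 kHz = 0 kHz
Total = 256 + 0 = 256 kHz

256


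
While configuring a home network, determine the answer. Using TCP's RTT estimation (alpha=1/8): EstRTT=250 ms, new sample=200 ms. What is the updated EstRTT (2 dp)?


Given: EstRTT = 250 ms, SampleRTT = 200 ms, alpha = 1/8
New EstRTT = (1 - alpha) * EstRTT + alpha * SampleRTT
(7/8) * 250 = 218.75
(1/8) * 200 = 25
New EstRTT = 218.75 + 25 = 243.75 ms -> 243.75 ms (2 dp)

243.75


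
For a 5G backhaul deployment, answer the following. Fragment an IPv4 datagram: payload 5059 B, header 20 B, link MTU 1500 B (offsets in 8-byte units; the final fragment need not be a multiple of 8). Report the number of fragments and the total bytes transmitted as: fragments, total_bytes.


Max data per non-final fragment = floor((MTU - header)/8)*8 = floor((1500 - 20)/8)*8 = floor(1480/8)*8 = 1480 B
Final fragment needs no 8-byte alignment: it can carry up to MTU - header = 1480 B
Non-final fragments needed = ceil((payload - 1480) / 1480) = ceil(3579/1480) = ceil(2.4182) = 3
Number of fragments = 3 + 1 = 4
Fragment sizes (data): 3 * 1480 B + 619 B (last, 619 <= 1480 OK)
Total bytes sent = payload + n_frags * header = 5059 + 4*20 = 5059 + 80 = 5139 B

4, 5139


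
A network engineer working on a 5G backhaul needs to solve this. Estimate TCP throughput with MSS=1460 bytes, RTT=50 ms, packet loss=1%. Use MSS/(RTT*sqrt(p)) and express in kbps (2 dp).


Given: MSS = 1460 bytes, RTT = 50 ms, loss = 1%
RTT in seconds = 50 / 1000 = 0.05
Loss rate = 1% = 0.01
sqrt(loss) = sqrt(0.01) = 0.1
Throughput (bytes/s) = 1460 / (0.05 * 0.1) = 292000.0000
Throughput (kbps) = 292000.0000 * 8 / 1000 = 2336.000000 -> 2336.00 kbps (2 dp)

2336.00


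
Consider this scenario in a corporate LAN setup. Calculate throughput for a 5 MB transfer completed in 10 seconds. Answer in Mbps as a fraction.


Given: file = 5 MB, time = 10 s
File in Mb = 5 * 8 = 40 Mb
Throughput = 40 / 10 Mbps
Throughput = 4 Mbps

4


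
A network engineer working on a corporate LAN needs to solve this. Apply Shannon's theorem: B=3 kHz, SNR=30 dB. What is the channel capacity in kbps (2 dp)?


Given: B = 3 kHz, SNR = 30 dB
SNR linear = 10^(30/10) = 1000
1 + SNR = 1001
log2(1001) = 9.9672262588
C = 3 * 1000 * 9.9672262588 = 29901.6788 bps
C = 29.901679 kbps -> 29.90 kbps (2 dp)

29.90


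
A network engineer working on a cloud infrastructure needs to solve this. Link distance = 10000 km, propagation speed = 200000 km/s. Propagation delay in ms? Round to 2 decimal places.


Given: distance = 10000 km, speed = 200000 km/s
Delay = distance / speed = 10000 / 200000 seconds
Delay in ms = 10000 * 1000 / 200000
Delay = 50.0000 ms
Rounded to 2 dp = 50.00 ms

50.00


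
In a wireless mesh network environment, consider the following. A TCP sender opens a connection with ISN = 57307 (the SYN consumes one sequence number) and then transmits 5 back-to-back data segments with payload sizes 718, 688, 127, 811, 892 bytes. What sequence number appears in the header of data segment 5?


The SYN occupies sequence number ISN = 57307, so the first data byte is ISN + 1 = 57308.
SEQ of data segment i = (ISN + 1) + sum of payload sizes of segments 1..i-1.
Segment 1: SEQ = 57308, payload = 718 bytes
Segment 2: SEQ = 58026, payload = 688 bytes
Segment 3: SEQ = 58714, payload = 127 bytes
Segment 4: SEQ = 58841, payload = 811 bytes
Segment 5: SEQ = 59652, payload = 892 bytes
SEQ of segment 5 = 57308 + 718 + 688 + 127 + 811 = 59652

59652


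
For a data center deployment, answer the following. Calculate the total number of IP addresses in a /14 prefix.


Given: CIDR prefix /14
Host bits = 32 - 14 = 18
Total addresses = 2^18 = 262144

262144


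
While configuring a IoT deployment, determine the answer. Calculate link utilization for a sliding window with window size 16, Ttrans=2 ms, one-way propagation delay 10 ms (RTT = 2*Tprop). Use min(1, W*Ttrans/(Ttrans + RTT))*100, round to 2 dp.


Given: W = 16, Ttrans = 2 ms, RTT = 20 ms (= 2 * Tprop, Tprop = 10 ms)
Cycle time = Ttrans + RTT = 2 + 20 = 22 ms (first packet sent until its ACK returns)
W * Ttrans = 16 * 2 = 32 ms of sending per cycle
W * Ttrans / (Ttrans + RTT) = 32 / 22 = 1.454545
U = min(1, 1.454545) = 1.000000
U% = 100.00%

100.00


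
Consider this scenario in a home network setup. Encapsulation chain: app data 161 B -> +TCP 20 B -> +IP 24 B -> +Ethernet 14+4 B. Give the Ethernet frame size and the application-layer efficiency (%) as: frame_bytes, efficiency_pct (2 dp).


TCP segment = 161 + 20 = 181 B
IP packet = 181 + 24 = 205 B
Ethernet frame = 205 + 14 + 4 = 223 B
Efficiency = app / frame = 161 / 223 = 0.721973 = 72.1973% -> 72.20% (2 dp)

223, 72.20


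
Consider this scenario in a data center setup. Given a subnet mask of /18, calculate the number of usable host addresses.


Given: subnet mask /18
Host bits = 32 - 18 = 14
Total addresses = 2^14 = 16384
Usable hosts = 16384 - 2 (network + broadcast) = 16382

16382


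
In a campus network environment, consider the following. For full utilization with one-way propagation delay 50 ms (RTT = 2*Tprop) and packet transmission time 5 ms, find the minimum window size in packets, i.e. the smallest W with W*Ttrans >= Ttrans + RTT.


Given: Ttrans = 5 ms, RTT = 100 ms (= 2 * Tprop, Tprop = 50 ms)
Time until first ACK returns = Ttrans + RTT = 5 + 100 = 105 ms
Need W * Ttrans >= Ttrans + RTT  ->  W >= (Ttrans + RTT) / Ttrans
(Ttrans + RTT) / Ttrans = 105 / 5 = 21
W_min = ceil(21) = 21

21


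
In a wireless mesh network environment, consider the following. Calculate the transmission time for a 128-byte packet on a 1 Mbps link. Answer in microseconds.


Given: packet = 128 bytes, bandwidth = 1 Mbps
Packet in bits = 128 * 8 = 1024 bits
Bandwidth = 1 * 10^6 = 1000000 bps
Time = 1024 / 1000000 seconds
Time in us = 1024 * 10^6 / 1000000 = 1024

1024


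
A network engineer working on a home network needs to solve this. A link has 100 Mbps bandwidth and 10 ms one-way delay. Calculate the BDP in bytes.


Given: bandwidth = 100 Mbps, delay = 10 ms
BDP in bits = 100 * 10^6 * 10 / 1000
BDP in bits = 1000000
BDP in bytes = 1000000 / 8 = 125000

125000


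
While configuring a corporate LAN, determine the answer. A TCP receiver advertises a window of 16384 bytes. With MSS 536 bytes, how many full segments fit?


Given: RWND = 16384 bytes, MSS = 536 bytes
Full segments = floor(RWND / MSS)
Full segments = floor(16384 / 536)
Full segments = floor(30.5672) = 30

30


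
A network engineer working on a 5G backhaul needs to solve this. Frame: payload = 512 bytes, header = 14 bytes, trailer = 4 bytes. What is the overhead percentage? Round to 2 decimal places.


Given: payload = 512 B, header = 14 B, trailer = 4 B
Overhead bytes = header + trailer = 14 + 4 = 18
Total frame = payload + overhead = 512 + 18 = 530
Overhead % = 18 / 530 * 100 = 3.3962% -> 3.40% (2 dp)

3.40


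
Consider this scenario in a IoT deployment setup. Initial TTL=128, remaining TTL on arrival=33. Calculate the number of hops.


Given: initial TTL = 128, received TTL = 33
Hops = initial TTL - received TTL
Hops = 128 - 33 = 95

95


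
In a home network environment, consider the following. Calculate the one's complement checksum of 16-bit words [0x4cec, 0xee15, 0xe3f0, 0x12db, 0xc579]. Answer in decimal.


Given words: [0x4cec, 0xee15, 0xe3f0, 0x12db, 0xc579]
Step 1: Sum all words
Raw sum = 19692 + 60949 + 58352 + 4827 + 50553 = 194373
Step 2: Fold carry: (63301 + 2) = 63303
One's complement = ~63303 & 0xFFFF = 2232

2232


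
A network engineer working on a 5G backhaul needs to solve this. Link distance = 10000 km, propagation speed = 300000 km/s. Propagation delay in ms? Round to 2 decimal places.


Given: distance = 10000 km, speed = 300000 km/s
Delay = distance / speed = 10000 / 300000 seconds
Delay in ms = 10000 * 1000 / 300000
Delay = 33.3333 ms
Rounded to 2 dp = 33.33 ms

33.33


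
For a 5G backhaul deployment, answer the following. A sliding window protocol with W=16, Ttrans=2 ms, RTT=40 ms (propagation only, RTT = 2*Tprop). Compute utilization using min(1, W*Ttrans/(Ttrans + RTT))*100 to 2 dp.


Given: W = 16, Ttrans = 2 ms, RTT = 40 ms (= 2 * Tprop, Tprop = 20 ms)
Cycle time = Ttrans + RTT = 2 + 40 = 42 ms (first packet sent until its ACK returns)
W * Ttrans = 16 * 2 = 32 ms of sending per cycle
W * Ttrans / (Ttrans + RTT) = 32 / 42 = 0.761905
U = min(1, 0.761905) = 0.761905
U% = 76.19%

76.19


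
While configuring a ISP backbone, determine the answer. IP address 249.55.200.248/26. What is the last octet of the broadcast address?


Given: IP = 249.55.200.248, prefix = /26
Host bits = 32 - 26 = 6
Network last octet = 248 AND mask = 192
Host part size = 2^6 - 1 = 63
Broadcast last octet = 192 OR 63 = 255

255


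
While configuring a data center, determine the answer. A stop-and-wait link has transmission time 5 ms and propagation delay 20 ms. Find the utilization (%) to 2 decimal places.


Given: Ttrans = 5 ms, Tprop = 20 ms
RTT = 2 * Tprop = 2 * 20 = 40 ms
U = Ttrans / (Ttrans + RTT)
U = 5 / (5 + 40)
U = 5 / 45 = 0.111111
U% = 11.11%

11.11


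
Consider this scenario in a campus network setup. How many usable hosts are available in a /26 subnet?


Given: subnet mask /26
Host bits = 32 - 26 = 6
Total addresses = 2^6 = 64
Usable hosts = 64 - 2 (network + broadcast) = 62

62


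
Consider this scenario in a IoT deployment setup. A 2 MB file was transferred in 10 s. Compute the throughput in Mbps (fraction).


Given: file = 2 MB, time = 10 s
File in Mb = 2 * 8 = 16 Mb
Throughput = 16 / 10 Mbps
Throughput = 8/5 Mbps

8/5


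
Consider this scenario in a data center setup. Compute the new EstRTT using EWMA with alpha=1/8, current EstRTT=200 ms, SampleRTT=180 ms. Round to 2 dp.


Given: EstRTT = 200 ms, SampleRTT = 180 ms, alpha = 1/8
New EstRTT = (1 - alpha) * EstRTT + alpha * SampleRTT
(7/8) * 200 = 175
(1/8) * 180 = 22.5
New EstRTT = 175 + 22.5 = 197.5 ms -> 197.50 ms (2 dp)

197.50


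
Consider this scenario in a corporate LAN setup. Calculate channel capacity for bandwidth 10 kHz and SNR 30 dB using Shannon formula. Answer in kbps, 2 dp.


Given: B = 10 kHz, SNR = 30 dB
SNR linear = 10^(30/10) = 1000
1 + SNR = 1001
log2(1001) = 9.9672262588
C = 10 * 1000 * 9.9672262588 = 99672.2626 bps
C = 99.672263 kbps -> 99.67 kbps (2 dp)

99.67


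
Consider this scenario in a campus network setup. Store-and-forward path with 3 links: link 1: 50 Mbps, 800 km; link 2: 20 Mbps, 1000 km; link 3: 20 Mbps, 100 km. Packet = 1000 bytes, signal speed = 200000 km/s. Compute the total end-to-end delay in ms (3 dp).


Packet = 1000 bytes = 8000 bits. Store-and-forward: sum (t_trans + t_prop) per link.
Link 1: t_trans = 8000/(50*10^6) s = 0.1600 ms; t_prop = 800/200000 s = 4.0000 ms; subtotal = 4.1600 ms
Link 2: t_trans = 8000/(20*10^6) s = 0.4000 ms; t_prop = 1000/200000 s = 5.0000 ms; subtotal = 5.4000 ms
Link 3: t_trans = 8000/(20*10^6) s = 0.4000 ms; t_prop = 100/200000 s = 0.5000 ms; subtotal = 0.9000 ms
End-to-end = 4.1600 + 5.4000 + 0.9000 = 10.4600 ms -> 10.460 ms (3 dp)

10.460


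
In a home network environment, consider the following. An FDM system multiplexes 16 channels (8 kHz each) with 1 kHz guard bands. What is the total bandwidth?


Given: 16 channels, 8 kHz each, guard = 1 kHz
Channel bandwidth = 16 * 8 = 128 kHz
Guard bands = 15 gaps * 1 kHz = 15 kHz
Total = 128 + 15 = 143 kHz

143


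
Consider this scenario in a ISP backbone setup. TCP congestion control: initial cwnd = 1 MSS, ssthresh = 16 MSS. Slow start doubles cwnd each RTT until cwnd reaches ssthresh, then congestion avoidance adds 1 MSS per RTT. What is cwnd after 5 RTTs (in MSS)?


RTT 0: cwnd = 1 MSS (initial)
RTT 1: cwnd = 2 MSS (slow start, doubled)
RTT 2: cwnd = 4 MSS (slow start, doubled)
RTT 3: cwnd = 8 MSS (slow start, doubled)
RTT 4: cwnd = 16 MSS (slow start, doubled)
RTT 5: cwnd = 17 MSS (congestion avoidance, +1)

17


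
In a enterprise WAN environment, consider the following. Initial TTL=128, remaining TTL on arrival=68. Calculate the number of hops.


Given: initial TTL = 128, received TTL = 68
Hops = initial TTL - received TTL
Hops = 128 - 68 = 60

60


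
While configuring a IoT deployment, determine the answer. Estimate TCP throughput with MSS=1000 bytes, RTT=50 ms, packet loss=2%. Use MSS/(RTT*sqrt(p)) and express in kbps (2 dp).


Given: MSS = 1000 bytes, RTT = 50 ms, loss = 2%
RTT in seconds = 50 / 1000 = 0.05
Loss rate = 2% = 0.02
sqrt(loss) = sqrt(0.02) = 0.141421356237
Throughput (bytes/s) = 1000 / (0.05 * 0.141421356237) = 141421.3562
Throughput (kbps) = 141421.3562 * 8 / 1000 = 1131.370850 -> 1131.37 kbps (2 dp)

1131.37


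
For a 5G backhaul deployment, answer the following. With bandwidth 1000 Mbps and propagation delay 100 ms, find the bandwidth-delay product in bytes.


Given: bandwidth = 1000 Mbps, delay = 100 ms
BDP in bits = 1000 * 10^6 * 100 / 1000
BDP in bits = 100000000
BDP in bytes = 100000000 / 8 = 12500000

12500000


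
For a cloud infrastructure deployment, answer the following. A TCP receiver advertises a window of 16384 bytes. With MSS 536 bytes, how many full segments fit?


Given: RWND = 16384 bytes, MSS = 536 bytes
Full segments = floor(RWND / MSS)
Full segments = floor(16384 / 536)
Full segments = floor(30.5672) = 30

30


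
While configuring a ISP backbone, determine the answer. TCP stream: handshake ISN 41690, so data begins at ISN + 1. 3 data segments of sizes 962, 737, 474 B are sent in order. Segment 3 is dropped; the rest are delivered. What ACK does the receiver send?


SYN uses sequence number 41690; first data byte = ISN + 1 = 41691.
Segment 1: SEQ = 41691, len = 962 B, covers [41691, 42652]
Segment 2: SEQ = 42653, len = 737 B, covers [42653, 43389]
Segment 3: SEQ = 43390, len = 474 B, covers [43390, 43863] [LOST]
In-order data received: bytes [41691, 43389] (segments 1..2).
Segment 3 missing -> gap begins at byte 43390.
Cumulative ACK = next expected in-order byte = 41691 + 962 + 737 = 43390

43390


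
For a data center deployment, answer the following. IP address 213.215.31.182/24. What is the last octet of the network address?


Given: IP = 213.215.31.182, prefix = /24
Subnet mask = 255.255.255.0
Last octet of IP: 182
Last octet of mask: 0
Network last octet = 182 AND 0 = 0

0


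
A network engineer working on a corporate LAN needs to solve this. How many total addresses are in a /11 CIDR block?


Given: CIDR prefix /11
Host bits = 32 - 11 = 21
Total addresses = 2^21 = 2097152

2097152


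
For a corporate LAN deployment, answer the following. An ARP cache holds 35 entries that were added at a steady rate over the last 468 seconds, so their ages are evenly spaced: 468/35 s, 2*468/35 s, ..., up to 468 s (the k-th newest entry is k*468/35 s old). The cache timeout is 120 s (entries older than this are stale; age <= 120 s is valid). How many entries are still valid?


Ages are k * 468/35 s for k = 1..35 (spacing = 13.3714 s).
Entry k is valid iff k * 468/35 <= 120 iff k <= 35 * 120 / 468 = 8.9744
n_valid = floor(8.9744) = 8
(n_stale = 35 - 8 = 27)

8


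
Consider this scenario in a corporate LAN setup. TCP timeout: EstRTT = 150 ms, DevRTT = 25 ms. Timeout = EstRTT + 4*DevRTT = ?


Given: EstRTT = 150 ms, DevRTT = 25 ms
Timeout = EstRTT + 4 * DevRTT
4 * DevRTT = 4 * 25 = 100
Timeout = 150 + 100 = 250 ms

250


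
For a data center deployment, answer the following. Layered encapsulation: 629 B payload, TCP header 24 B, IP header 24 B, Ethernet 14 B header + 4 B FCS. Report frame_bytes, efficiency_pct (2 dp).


TCP segment = 629 + 24 = 653 B
IP packet = 653 + 24 = 677 B
Ethernet frame = 677 + 14 + 4 = 695 B
Efficiency = app / frame = 629 / 695 = 0.905036 = 90.5036% -> 90.50% (2 dp)

695, 90.50


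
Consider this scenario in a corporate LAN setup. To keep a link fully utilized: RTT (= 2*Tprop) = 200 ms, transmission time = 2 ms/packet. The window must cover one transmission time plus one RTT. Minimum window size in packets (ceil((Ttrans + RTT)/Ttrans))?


Given: Ttrans = 2 ms, RTT = 200 ms (= 2 * Tprop, Tprop = 100 ms)
Time until first ACK returns = Ttrans + RTT = 2 + 200 = 202 ms
Need W * Ttrans >= Ttrans + RTT  ->  W >= (Ttrans + RTT) / Ttrans
(Ttrans + RTT) / Ttrans = 202 / 2 = 101
W_min = ceil(101) = 101

101


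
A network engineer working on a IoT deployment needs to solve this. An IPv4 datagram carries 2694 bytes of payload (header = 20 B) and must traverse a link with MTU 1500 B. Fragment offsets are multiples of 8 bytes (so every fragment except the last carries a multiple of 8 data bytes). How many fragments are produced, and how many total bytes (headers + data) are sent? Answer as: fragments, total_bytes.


Max data per non-final fragment = floor((MTU - header)/8)*8 = floor((1500 - 20)/8)*8 = floor(1480/8)*8 = 1480 B
Final fragment needs no 8-byte alignment: it can carry up to MTU - header = 1480 B
Non-final fragments needed = ceil((payload - 1480) / 1480) = ceil(1214/1480) = ceil(0.8203) = 1
Number of fragments = 1 + 1 = 2
Fragment sizes (data): 1 * 1480 B + 1214 B (last, 1214 <= 1480 OK)
Total bytes sent = payload + n_frags * header = 2694 + 2*20 = 2694 + 40 = 2734 B

2, 2734


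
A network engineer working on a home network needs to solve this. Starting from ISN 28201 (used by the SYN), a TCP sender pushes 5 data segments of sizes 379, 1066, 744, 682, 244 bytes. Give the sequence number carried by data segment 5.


The SYN occupies sequence number ISN = 28201, so the first data byte is ISN + 1 = 28202.
SEQ of data segment i = (ISN + 1) + sum of payload sizes of segments 1..i-1.
Segment 1: SEQ = 28202, payload = 379 bytes
Segment 2: SEQ = 28581, payload = 1066 bytes
Segment 3: SEQ = 29647, payload = 744 bytes
Segment 4: SEQ = 30391, payload = 682 bytes
Segment 5: SEQ = 31073, payload = 244 bytes
SEQ of segment 5 = 28202 + 379 + 1066 + 744 + 682 = 31073

31073


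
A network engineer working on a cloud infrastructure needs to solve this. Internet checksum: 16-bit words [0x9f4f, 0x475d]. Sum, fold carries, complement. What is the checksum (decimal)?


Given words: [0x9f4f, 0x475d]
Step 1: Sum all words
Raw sum = 40783 + 18269 = 59052
One's complement = ~59052 & 0xFFFF = 6483

6483


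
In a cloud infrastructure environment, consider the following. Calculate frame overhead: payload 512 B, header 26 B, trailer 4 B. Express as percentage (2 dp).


Given: payload = 512 B, header = 26 B, trailer = 4 B
Overhead bytes = header + trailer = 26 + 4 = 30
Total frame = payload + overhead = 512 + 30 = 542
Overhead % = 30 / 542 * 100 = 5.5351% -> 5.54% (2 dp)

5.54


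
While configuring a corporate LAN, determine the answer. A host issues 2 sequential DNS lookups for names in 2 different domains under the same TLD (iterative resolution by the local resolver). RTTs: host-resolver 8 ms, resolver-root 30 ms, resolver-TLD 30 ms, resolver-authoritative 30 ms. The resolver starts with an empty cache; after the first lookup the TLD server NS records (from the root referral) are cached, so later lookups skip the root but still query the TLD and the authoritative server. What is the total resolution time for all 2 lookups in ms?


Lookup 1 (cold cache): local + root + TLD + auth = 8 + 30 + 30 + 30 = 98 ms
Lookups 2..2 (TLD NS cached -> skip root; new domain -> still ask TLD and auth): local + TLD + auth = 8 + 30 + 30 = 68 ms each
Remaining 1 lookups: 1 * 68 = 68 ms
Total = 98 + 68 = 166 ms

166


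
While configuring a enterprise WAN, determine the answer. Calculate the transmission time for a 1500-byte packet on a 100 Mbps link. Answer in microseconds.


Given: packet = 1500 bytes, bandwidth = 100 Mbps
Packet in bits = 1500 * 8 = 12000 bits
Bandwidth = 100 * 10^6 = 100000000 bps
Time = 12000 / 100000000 seconds
Time in us = 12000 * 10^6 / 100000000 = 120

120


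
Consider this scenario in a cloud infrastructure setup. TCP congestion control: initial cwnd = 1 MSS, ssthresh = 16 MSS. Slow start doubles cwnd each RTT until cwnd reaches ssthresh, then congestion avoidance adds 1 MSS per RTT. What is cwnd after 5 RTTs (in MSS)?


RTT 0: cwnd = 1 MSS (initial)
RTT 1: cwnd = 2 MSS (slow start, doubled)
RTT 2: cwnd = 4 MSS (slow start, doubled)
RTT 3: cwnd = 8 MSS (slow start, doubled)
RTT 4: cwnd = 16 MSS (slow start, doubled)
RTT 5: cwnd = 17 MSS (congestion avoidance, +1)

17


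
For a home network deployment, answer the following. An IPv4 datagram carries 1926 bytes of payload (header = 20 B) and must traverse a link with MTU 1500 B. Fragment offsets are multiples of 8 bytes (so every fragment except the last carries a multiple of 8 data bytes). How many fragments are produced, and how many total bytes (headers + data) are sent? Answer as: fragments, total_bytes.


Max data per non-final fragment = floor((MTU - header)/8)*8 = floor((1500 - 20)/8)*8 = floor(1480/8)*8 = 1480 B
Final fragment needs no 8-byte alignment: it can carry up to MTU - header = 1480 B
Non-final fragments needed = ceil((payload - 1480) / 1480) = ceil(446/1480) = ceil(0.3014) = 1
Number of fragments = 1 + 1 = 2
Fragment sizes (data): 1 * 1480 B + 446 B (last, 446 <= 1480 OK)
Total bytes sent = payload + n_frags * header = 1926 + 2*20 = 1926 + 40 = 1966 B

2, 1966


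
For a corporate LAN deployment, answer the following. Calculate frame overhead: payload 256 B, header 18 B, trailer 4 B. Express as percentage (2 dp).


Given: payload = 256 B, header = 18 B, trailer = 4 B
Overhead bytes = header + trailer = 18 + 4 = 22
Total frame = payload + overhead = 256 + 22 = 278
Overhead % = 22 / 278 * 100 = 7.9137% -> 7.91% (2 dp)

7.91


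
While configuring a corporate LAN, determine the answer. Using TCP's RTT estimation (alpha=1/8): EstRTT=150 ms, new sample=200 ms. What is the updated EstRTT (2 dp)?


Given: EstRTT = 150 ms, SampleRTT = 200 ms, alpha = 1/8
New EstRTT = (1 - alpha) * EstRTT + alpha * SampleRTT
(7/8) * 150 = 131.25
(1/8) * 200 = 25
New EstRTT = 131.25 + 25 = 156.25 ms -> 156.25 ms (2 dp)

156.25


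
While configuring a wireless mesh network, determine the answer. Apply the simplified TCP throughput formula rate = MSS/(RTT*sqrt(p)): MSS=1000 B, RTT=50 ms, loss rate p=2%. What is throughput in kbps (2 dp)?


Given: MSS = 1000 bytes, RTT = 50 ms, loss = 2%
RTT in seconds = 50 / 1000 = 0.05
Loss rate = 2% = 0.02
sqrt(loss) = sqrt(0.02) = 0.141421356237
Throughput (bytes/s) = 1000 / (0.05 * 0.141421356237) = 141421.3562
Throughput (kbps) = 141421.3562 * 8 / 1000 = 1131.370850 -> 1131.37 kbps (2 dp)

1131.37


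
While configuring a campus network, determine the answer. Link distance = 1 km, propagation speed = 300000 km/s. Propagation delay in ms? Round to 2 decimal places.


Given: distance = 1 km, speed = 300000 km/s
Delay = distance / speed = 1 / 300000 seconds
Delay in ms = 1 * 1000 / 300000
Delay = 0.0033 ms
Rounded to 2 dp = 0.00 ms

0.00


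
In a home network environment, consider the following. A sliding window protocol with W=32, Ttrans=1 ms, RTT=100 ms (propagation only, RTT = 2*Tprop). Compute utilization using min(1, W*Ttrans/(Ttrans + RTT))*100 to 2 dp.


Given: W = 32, Ttrans = 1 ms, RTT = 100 ms (= 2 * Tprop, Tprop = 50 ms)
Cycle time = Ttrans + RTT = 1 + 100 = 101 ms (first packet sent until its ACK returns)
W * Ttrans = 32 * 1 = 32 ms of sending per cycle
W * Ttrans / (Ttrans + RTT) = 32 / 101 = 0.316832
U = min(1, 0.316832) = 0.316832
U% = 31.68%

31.68


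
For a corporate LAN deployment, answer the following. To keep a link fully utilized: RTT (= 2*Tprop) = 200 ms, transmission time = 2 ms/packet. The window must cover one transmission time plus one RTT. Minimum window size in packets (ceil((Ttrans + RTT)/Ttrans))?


Given: Ttrans = 2 ms, RTT = 200 ms (= 2 * Tprop, Tprop = 100 ms)
Time until first ACK returns = Ttrans + RTT = 2 + 200 = 202 ms
Need W * Ttrans >= Ttrans + RTT  ->  W >= (Ttrans + RTT) / Ttrans
(Ttrans + RTT) / Ttrans = 202 / 2 = 101
W_min = ceil(101) = 101

101


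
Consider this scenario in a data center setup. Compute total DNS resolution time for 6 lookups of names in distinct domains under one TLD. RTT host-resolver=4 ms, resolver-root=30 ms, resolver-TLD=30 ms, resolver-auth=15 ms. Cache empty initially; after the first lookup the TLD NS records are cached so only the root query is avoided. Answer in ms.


Lookup 1 (cold cache): local + root + TLD + auth = 4 + 30 + 30 + 15 = 79 ms
Lookups 2..6 (TLD NS cached -> skip root; new domain -> still ask TLD and auth): local + TLD + auth = 4 + 30 + 15 = 49 ms each
Remaining 5 lookups: 5 * 49 = 245 ms
Total = 79 + 245 = 324 ms

324


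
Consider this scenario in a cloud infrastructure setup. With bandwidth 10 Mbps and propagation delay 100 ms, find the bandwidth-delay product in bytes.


Given: bandwidth = 10 Mbps, delay = 100 ms
BDP in bits = 10 * 10^6 * 100 / 1000
BDP in bits = 1000000
BDP in bytes = 1000000 / 8 = 125000

125000


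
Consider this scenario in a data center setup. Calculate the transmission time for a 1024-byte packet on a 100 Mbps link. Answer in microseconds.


Given: packet = 1024 bytes, bandwidth = 100 Mbps
Packet in bits = 1024 * 8 = 8192 bits
Bandwidth = 100 * 10^6 = 100000000 bps
Time = 8192 / 100000000 seconds
Time in us = 8192 * 10^6 / 100000000 = 81.92

81.92


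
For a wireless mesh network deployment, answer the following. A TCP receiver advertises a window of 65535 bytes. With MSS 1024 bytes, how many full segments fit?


Given: RWND = 65535 bytes, MSS = 1024 bytes
Full segments = floor(RWND / MSS)
Full segments = floor(65535 / 1024)
Full segments = floor(63.999) = 63

63


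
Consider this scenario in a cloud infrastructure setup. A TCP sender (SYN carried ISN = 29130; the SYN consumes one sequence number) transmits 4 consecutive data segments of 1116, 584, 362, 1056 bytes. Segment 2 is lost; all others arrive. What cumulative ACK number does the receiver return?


SYN uses sequence number 29130; first data byte = ISN + 1 = 29131.
Segment 1: SEQ = 29131, len = 1116 B, covers [29131, 30246]
Segment 2: SEQ = 30247, len = 584 B, covers [30247, 30830] [LOST]
Segment 3: SEQ = 30831, len = 362 B, covers [30831, 31192]
Segment 4: SEQ = 31193, len = 1056 B, covers [31193, 32248]
In-order data received: bytes [29131, 30246] (segments 1..1).
Segment 2 missing -> gap begins at byte 30247; later segments buffered out of order.
Cumulative ACK = next expected in-order byte = 29131 + 1116 = 30247

30247


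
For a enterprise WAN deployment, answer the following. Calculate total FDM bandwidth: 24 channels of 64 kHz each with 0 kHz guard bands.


Given: 24 channels, 64 kHz each, guard = 0 kHz
Channel bandwidth = 24 * 64 = 1536 kHz
Guard bands = 23 gaps * 0 kHz = 0 kHz
Total = 1536 + 0 = 1536 kHz

1536


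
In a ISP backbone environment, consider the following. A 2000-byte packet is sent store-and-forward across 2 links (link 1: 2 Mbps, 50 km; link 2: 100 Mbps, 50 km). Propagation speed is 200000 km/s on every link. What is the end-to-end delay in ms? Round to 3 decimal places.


Packet = 2000 bytes = 16000 bits. Store-and-forward: sum (t_trans + t_prop) per link.
Link 1: t_trans = 16000/(2*10^6) s = 8.0000 ms; t_prop = 50/200000 s = 0.2500 ms; subtotal = 8.2500 ms
Link 2: t_trans = 16000/(100*10^6) s = 0.1600 ms; t_prop = 50/200000 s = 0.2500 ms; subtotal = 0.4100 ms
End-to-end = 8.2500 + 0.4100 = 8.6600 ms -> 8.660 ms (3 dp)

8.660


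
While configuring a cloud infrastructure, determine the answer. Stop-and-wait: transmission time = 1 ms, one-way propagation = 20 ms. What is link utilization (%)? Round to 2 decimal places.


Given: Ttrans = 1 ms, Tprop = 20 ms
RTT = 2 * Tprop = 2 * 20 = 40 ms
U = Ttrans / (Ttrans + RTT)
U = 1 / (1 + 40)
U = 1 / 41 = 0.02439
U% = 2.44%

2.44


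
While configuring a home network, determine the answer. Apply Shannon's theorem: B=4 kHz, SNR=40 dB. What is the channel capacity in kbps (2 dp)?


Given: B = 4 kHz, SNR = 40 dB
SNR linear = 10^(40/10) = 10000
1 + SNR = 10001
log2(10001) = 13.2878566418
C = 4 * 1000 * 13.2878566418 = 53151.4266 bps
C = 53.151427 kbps -> 53.15 kbps (2 dp)

53.15


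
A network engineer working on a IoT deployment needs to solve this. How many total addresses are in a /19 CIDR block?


Given: CIDR prefix /19
Host bits = 32 - 19 = 13
Total addresses = 2^13 = 8192

8192


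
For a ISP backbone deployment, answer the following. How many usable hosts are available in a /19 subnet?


Given: subnet mask /19
Host bits = 32 - 19 = 13
Total addresses = 2^13 = 8192
Usable hosts = 8192 - 2 (network + broadcast) = 8190

8190


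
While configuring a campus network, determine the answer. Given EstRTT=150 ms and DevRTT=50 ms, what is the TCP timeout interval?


Given: EstRTT = 150 ms, DevRTT = 50 ms
Timeout = EstRTT + 4 * DevRTT
4 * DevRTT = 4 * 50 = 200
Timeout = 150 + 200 = 350 ms

350


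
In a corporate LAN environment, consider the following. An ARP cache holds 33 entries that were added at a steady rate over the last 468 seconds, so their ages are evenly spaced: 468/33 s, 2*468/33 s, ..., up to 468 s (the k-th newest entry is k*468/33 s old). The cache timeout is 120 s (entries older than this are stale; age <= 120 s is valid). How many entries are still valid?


Ages are k * 468/33 s for k = 1..33 (spacing = 14.1818 s).
Entry k is valid iff k * 468/33 <= 120 iff k <= 33 * 120 / 468 = 8.4615
n_valid = floor(8.4615) = 8
(n_stale = 33 - 8 = 25)

8


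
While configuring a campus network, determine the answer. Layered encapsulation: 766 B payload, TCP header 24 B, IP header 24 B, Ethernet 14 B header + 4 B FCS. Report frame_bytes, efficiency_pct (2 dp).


TCP segment = 766 + 24 = 790 B
IP packet = 790 + 24 = 814 B
Ethernet frame = 814 + 14 + 4 = 832 B
Efficiency = app / frame = 766 / 832 = 0.920673 = 92.0673% -> 92.07% (2 dp)

832, 92.07


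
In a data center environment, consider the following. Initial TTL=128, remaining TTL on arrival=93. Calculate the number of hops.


Given: initial TTL = 128, received TTL = 93
Hops = initial TTL - received TTL
Hops = 128 - 93 = 35

35


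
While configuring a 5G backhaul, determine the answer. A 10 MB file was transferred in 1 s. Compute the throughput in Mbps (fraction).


Given: file = 10 MB, time = 1 s
File in Mb = 10 * 8 = 80 Mb
Throughput = 80 / 1 Mbps
Throughput = 80 Mbps

80


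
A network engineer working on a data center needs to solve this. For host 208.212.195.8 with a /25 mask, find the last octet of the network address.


Given: IP = 208.212.195.8, prefix = /25
Subnet mask = 255.255.255.128
Last octet of IP: 8
Last octet of mask: 128
Network last octet = 8 AND 128 = 0

0


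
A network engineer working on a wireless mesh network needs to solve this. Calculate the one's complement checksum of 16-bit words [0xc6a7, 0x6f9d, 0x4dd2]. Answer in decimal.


Given words: [0xc6a7, 0x6f9d, 0x4dd2]
Step 1: Sum all words
Raw sum = 50855 + 28573 + 19922 = 99350
Step 2: Fold carry: (33814 + 1) = 33815
One's complement = ~33815 & 0xFFFF = 31720

31720


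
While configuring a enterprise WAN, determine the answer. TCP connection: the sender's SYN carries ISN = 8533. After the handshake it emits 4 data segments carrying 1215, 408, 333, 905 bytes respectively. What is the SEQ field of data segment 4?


The SYN occupies sequence number ISN = 8533, so the first data byte is ISN + 1 = 8534.
SEQ of data segment i = (ISN + 1) + sum of payload sizes of segments 1..i-1.
Segment 1: SEQ = 8534, payload = 1215 bytes
Segment 2: SEQ = 9749, payload = 408 bytes
Segment 3: SEQ = 10157, payload = 333 bytes
Segment 4: SEQ = 10490, payload = 905 bytes
SEQ of segment 4 = 8534 + 1215 + 408 + 333 = 10490

10490


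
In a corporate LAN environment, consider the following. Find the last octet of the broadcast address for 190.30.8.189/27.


Given: IP = 190.30.8.189, prefix = /27
Host bits = 32 - 27 = 5
Network last octet = 189 AND mask = 160
Host part size = 2^5 - 1 = 31
Broadcast last octet = 160 OR 31 = 191

191


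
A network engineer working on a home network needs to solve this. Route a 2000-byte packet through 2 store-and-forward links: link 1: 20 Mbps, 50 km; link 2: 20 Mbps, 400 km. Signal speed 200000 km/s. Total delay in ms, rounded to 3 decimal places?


Packet = 2000 bytes = 16000 bits. Store-and-forward: sum (t_trans + t_prop) per link.
Link 1: t_trans = 16000/(20*10^6) s = 0.8000 ms; t_prop = 50/200000 s = 0.2500 ms; subtotal = 1.0500 ms
Link 2: t_trans = 16000/(20*10^6) s = 0.8000 ms; t_prop = 400/200000 s = 2.0000 ms; subtotal = 2.8000 ms
End-to-end = 1.0500 + 2.8000 = 3.8500 ms -> 3.850 ms (3 dp)

3.850


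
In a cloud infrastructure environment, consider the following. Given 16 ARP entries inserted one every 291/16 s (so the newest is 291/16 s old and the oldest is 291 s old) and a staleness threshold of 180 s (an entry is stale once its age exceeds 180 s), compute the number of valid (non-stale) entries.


Ages are k * 291/16 s for k = 1..16 (spacing = 18.1875 s).
Entry k is valid iff k * 291/16 <= 180 iff k <= 16 * 180 / 291 = 9.8969
n_valid = floor(9.8969) = 9
(n_stale = 16 - 9 = 7)

9


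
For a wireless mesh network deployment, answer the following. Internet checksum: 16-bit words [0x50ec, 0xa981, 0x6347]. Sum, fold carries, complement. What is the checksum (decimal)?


Given words: [0x50ec, 0xa981, 0x6347]
Step 1: Sum all words
Raw sum = 20716 + 43393 + 25415 = 89524
Step 2: Fold carry: (23988 + 1) = 23989
One's complement = ~23989 & 0xFFFF = 41546

41546


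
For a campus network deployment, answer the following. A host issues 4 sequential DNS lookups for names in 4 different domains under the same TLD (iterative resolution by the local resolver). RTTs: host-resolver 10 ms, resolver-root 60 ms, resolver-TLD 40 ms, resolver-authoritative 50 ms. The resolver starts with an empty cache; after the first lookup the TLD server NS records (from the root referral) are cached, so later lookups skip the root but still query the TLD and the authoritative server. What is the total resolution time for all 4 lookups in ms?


Lookup 1 (cold cache): local + root + TLD + auth = 10 + 60 + 40 + 50 = 160 ms
Lookups 2..4 (TLD NS cached -> skip root; new domain -> still ask TLD and auth): local + TLD + auth = 10 + 40 + 50 = 100 ms each
Remaining 3 lookups: 3 * 100 = 300 ms
Total = 160 + 300 = 460 ms

460


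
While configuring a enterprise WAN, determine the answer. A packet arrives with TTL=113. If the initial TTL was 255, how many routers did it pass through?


Given: initial TTL = 255, received TTL = 113
Hops = initial TTL - received TTL
Hops = 255 - 113 = 142

142


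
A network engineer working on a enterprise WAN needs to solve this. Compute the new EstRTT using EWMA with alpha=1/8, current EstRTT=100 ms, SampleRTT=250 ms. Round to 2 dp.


Given: EstRTT = 100 ms, SampleRTT = 250 ms, alpha = 1/8
New EstRTT = (1 - alpha) * EstRTT + alpha * SampleRTT
(7/8) * 100 = 87.5
(1/8) * 250 = 31.25
New EstRTT = 87.5 + 31.25 = 118.75 ms -> 118.75 ms (2 dp)

118.75


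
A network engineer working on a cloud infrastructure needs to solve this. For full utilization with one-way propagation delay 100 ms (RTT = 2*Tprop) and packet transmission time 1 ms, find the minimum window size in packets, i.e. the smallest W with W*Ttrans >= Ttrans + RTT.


Given: Ttrans = 1 ms, RTT = 200 ms (= 2 * Tprop, Tprop = 100 ms)
Time until first ACK returns = Ttrans + RTT = 1 + 200 = 201 ms
Need W * Ttrans >= Ttrans + RTT  ->  W >= (Ttrans + RTT) / Ttrans
(Ttrans + RTT) / Ttrans = 201 / 1 = 201
W_min = ceil(201) = 201

201


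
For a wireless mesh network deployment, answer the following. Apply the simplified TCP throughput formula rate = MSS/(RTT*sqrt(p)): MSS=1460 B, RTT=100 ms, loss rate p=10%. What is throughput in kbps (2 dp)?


Given: MSS = 1460 bytes, RTT = 100 ms, loss = 10%
RTT in seconds = 100 / 1000 = 0.1
Loss rate = 10% = 0.1
sqrt(loss) = sqrt(0.1) = 0.316227766017
Throughput (bytes/s) = 1460 / (0.1 * 0.316227766017) = 46169.2538
Throughput (kbps) = 46169.2538 * 8 / 1000 = 369.354031 -> 369.35 kbps (2 dp)

369.35


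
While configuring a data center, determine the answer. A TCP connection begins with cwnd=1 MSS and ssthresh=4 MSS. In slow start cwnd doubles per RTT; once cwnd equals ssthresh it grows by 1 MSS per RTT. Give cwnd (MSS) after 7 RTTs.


RTT 0: cwnd = 1 MSS (initial)
RTT 1: cwnd = 2 MSS (slow start, doubled)
RTT 2: cwnd = 4 MSS (slow start, doubled)
RTT 3: cwnd = 5 MSS (congestion avoidance, +1)
RTT 4: cwnd = 6 MSS (congestion avoidance, +1)
RTT 5: cwnd = 7 MSS (congestion avoidance, +1)
RTT 6: cwnd = 8 MSS (congestion avoidance, +1)
RTT 7: cwnd = 9 MSS (congestion avoidance, +1)

9


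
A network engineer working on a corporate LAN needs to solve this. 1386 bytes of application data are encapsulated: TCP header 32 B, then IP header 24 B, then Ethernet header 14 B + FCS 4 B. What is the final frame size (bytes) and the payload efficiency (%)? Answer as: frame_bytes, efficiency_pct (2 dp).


TCP segment = 1386 + 32 = 1418 B
IP packet = 1418 + 24 = 1442 B
Ethernet frame = 1442 + 14 + 4 = 1460 B
Efficiency = app / frame = 1386 / 1460 = 0.949315 = 94.9315% -> 94.93% (2 dp)

1460, 94.93


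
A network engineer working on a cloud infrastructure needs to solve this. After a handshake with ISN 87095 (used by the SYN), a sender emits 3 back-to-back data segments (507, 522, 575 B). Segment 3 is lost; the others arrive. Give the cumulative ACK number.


SYN uses sequence number 87095; first data byte = ISN + 1 = 87096.
Segment 1: SEQ = 87096, len = 507 B, covers [87096, 87602]
Segment 2: SEQ = 87603, len = 522 B, covers [87603, 88124]
Segment 3: SEQ = 88125, len = 575 B, covers [88125, 88699] [LOST]
In-order data received: bytes [87096, 88124] (segments 1..2).
Segment 3 missing -> gap begins at byte 88125.
Cumulative ACK = next expected in-order byte = 87096 + 507 + 522 = 88125

88125


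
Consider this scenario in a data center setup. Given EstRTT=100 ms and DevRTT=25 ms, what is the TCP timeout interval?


Given: EstRTT = 100 ms, DevRTT = 25 ms
Timeout = EstRTT + 4 * DevRTT
4 * DevRTT = 4 * 25 = 100
Timeout = 100 + 100 = 200 ms

200


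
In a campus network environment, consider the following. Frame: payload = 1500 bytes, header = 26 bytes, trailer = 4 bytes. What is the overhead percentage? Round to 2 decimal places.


Given: payload = 1500 B, header = 26 B, trailer = 4 B
Overhead bytes = header + trailer = 26 + 4 = 30
Total frame = payload + overhead = 1500 + 30 = 1530
Overhead % = 30 / 1530 * 100 = 1.9608% -> 1.96% (2 dp)

1.96


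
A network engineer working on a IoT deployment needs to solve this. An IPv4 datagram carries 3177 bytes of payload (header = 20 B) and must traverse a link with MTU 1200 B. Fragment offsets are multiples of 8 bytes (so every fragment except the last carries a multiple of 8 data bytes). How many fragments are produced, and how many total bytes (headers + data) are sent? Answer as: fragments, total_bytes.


Max data per non-final fragment = floor((MTU - header)/8)*8 = floor((1200 - 20)/8)*8 = floor(1180/8)*8 = 1176 B
Final fragment needs no 8-byte alignment: it can carry up to MTU - header = 1180 B
Non-final fragments needed = ceil((payload - 1180) / 1176) = ceil(1997/1176) = ceil(1.6981) = 2
Number of fragments = 2 + 1 = 3
Fragment sizes (data): 2 * 1176 B + 825 B (last, 825 <= 1180 OK)
Total bytes sent = payload + n_frags * header = 3177 + 3*20 = 3177 + 60 = 3237 B

3, 3237
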